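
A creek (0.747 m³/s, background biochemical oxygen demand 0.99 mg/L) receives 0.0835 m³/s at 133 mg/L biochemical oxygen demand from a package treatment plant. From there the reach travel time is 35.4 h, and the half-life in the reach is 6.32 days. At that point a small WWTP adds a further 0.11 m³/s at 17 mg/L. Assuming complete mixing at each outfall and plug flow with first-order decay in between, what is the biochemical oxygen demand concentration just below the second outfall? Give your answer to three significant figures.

12.7 mg/L

Flow-weighted average: C = (0.7470·0.9900 + 0.08350·133.0) / 0.8305 = 11.85/0.8305 = 14.26 mg/L; combined flow 0.8305 m³/s.
Half-life 6.32 d → k = ln 2 / 6.32 = 0.1097 d⁻¹.
After decay, C = 14.26 × e^(−kt) = 14.26 × 0.8506 = 12.13 mg/L.
Second outfall: C = (0.8305·12.13 + 0.1100·17.00)/0.9405 = 12.70 mg/L.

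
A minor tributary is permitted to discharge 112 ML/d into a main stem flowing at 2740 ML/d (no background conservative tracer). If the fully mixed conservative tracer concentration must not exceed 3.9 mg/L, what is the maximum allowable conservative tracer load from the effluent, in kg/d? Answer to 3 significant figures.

Mass balance at the limit: 2740·0 + 112.0·Cₑ = 2852·3.9 → Cₑ = 99.31 mg/L.
112.0 ML/d = 1.296 m³/s. Load = 1.296 m³/s × 99.31 g/m³ × 86 400 s/d = 11120 kg/d.

11100 kg/d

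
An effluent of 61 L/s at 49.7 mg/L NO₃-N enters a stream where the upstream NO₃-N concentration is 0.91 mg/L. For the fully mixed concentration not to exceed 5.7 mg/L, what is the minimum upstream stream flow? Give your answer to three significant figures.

560 L/s

Set C_mix = 5.7: (Q·0.9100 + 61.00·49.70) / (Q + 61.00) = 5.7
→ Q = 61.00·(49.70 − 5.7)/(5.7 − 0.9100) = 560.3 L/s.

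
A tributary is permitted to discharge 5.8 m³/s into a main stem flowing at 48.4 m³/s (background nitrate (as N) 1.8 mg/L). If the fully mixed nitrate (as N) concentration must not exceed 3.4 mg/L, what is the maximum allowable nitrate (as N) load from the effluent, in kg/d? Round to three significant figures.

8390 kg/d

Mass balance at the limit: 48.40·1.800 + 5.800·Cₑ = 54.20·3.4 → Cₑ = 16.75 mg/L.
Load = 5.800 m³/s × 16.75 g/m³ × 86 400 s/d = 8395 kg/d.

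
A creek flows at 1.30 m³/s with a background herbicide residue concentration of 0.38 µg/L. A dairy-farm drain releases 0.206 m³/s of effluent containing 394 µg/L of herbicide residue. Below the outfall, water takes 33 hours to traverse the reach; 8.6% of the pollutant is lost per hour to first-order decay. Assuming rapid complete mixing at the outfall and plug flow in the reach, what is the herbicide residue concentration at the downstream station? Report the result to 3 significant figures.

After mixing, C = (1.300·0.3800 + 0.2060·394.0) / 1.506 = 81.66/1.506 = 54.22 µg/L.
8.6%/h lost → k = −ln(1 − 0.086) = 0.08992 h⁻¹.
Decay over the reach: 54.22·exp(−kt) = 54.22·0.05143 = 2.789 µg/L.

2.79 µg/L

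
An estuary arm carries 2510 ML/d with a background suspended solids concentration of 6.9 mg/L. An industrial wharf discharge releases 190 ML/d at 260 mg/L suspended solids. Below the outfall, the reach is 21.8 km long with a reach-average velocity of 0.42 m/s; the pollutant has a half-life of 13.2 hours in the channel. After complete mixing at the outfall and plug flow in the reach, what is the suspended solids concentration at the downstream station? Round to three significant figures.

Conservation of mass: C = (2510·6.900 + 190.0·260.0) / 2700 = 66720/2700 = 24.71 mg/L.
Travel time t = 21.8·1000 / 0.42 = 51900 s = 14.42 h.
Half-life 13.2 h → k = ln 2 / 13.2 = 0.05251 h⁻¹ = 1.260 d⁻¹.
Applying C = C₀e^(−kt): 24.71 × 0.4690 = 11.59 mg/L.

11.6 mg/L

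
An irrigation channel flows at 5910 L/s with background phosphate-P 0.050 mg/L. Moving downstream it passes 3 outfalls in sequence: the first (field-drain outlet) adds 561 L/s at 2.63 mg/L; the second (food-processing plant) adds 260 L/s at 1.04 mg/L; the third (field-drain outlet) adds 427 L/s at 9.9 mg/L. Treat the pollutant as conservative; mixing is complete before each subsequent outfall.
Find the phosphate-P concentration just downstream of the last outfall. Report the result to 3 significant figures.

0.876 mg/L

Below outfall 1: Q → 6471 L/s, C = (5910·0.05000 + 561.0·2.630)/6471 = 0.2737 mg/L.
Below outfall 2: Q → 6731 L/s, C = (6471·0.2737 + 260.0·1.040)/6731 = 0.3033 mg/L.
Below outfall 3: Q → 7158 L/s, C = (6731·0.3033 + 427.0·9.900)/7158 = 0.8758 mg/L.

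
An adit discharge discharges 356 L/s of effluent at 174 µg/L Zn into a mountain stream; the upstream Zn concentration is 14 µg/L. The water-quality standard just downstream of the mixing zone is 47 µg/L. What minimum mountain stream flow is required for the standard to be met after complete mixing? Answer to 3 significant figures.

1370 L/s

Set C_mix = 47: (Q·14.00 + 356.0·174.0) / (Q + 356.0) = 47
→ Q = 356.0·(174.0 − 47)/(47 − 14.00) = 1370 L/s.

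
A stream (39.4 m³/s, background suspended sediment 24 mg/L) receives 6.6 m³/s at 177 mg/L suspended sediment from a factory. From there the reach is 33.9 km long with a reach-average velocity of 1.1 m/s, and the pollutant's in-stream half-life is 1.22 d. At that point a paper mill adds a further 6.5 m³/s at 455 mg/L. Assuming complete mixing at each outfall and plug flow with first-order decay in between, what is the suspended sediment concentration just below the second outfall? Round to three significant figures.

89.2 mg/L

After mixing, C = (39.40·24.00 + 6.600·177.0) / 46.00 = 2114/46.00 = 45.95 mg/L; combined flow 46.00 m³/s.
Travel time t = 33.9·1000 / 1.1 = 30820 s = 8.561 h.
Half-life 1.22 d → k = ln 2 / 1.22 = 0.5682 d⁻¹.
Decay over the reach: 45.95·exp(−kt) = 45.95·0.8166 = 37.52 mg/L.
At the second outfall, C = (46.00·37.52 + 6.500·455.0) / (46.00 + 6.500) = 89.21 mg/L.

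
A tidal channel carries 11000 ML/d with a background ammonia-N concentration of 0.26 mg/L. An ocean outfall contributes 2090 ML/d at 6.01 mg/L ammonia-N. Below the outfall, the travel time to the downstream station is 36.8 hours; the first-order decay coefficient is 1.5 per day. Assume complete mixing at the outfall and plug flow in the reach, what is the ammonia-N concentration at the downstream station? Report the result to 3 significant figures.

0.118 mg/L

Flow-weighted average: C = (11000·0.2600 + 2090·6.010) / 13090 = 15420/13090 = 1.178 mg/L.
First-order decay: C = 1.178·exp(−k·t) = 1.178·0.1003 = 0.1181 mg/L.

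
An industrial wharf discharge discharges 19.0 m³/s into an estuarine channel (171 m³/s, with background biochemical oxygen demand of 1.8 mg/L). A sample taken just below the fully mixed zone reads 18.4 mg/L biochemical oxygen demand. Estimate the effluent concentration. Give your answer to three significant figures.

Mass balance: 171.0·1.800 + 19.00·Cₑ = 190.0·18.40
→ Cₑ = (190.0·18.40 − 171.0·1.800) / 19.00 = 167.8 mg/L.

168 mg/L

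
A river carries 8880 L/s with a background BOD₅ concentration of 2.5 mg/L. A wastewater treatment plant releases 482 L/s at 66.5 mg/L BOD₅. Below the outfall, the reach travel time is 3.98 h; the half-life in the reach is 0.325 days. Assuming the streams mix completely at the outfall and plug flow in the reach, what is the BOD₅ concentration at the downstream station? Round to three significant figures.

4.07 mg/L

After mixing, C = (8880·2.500 + 482.0·66.50) / 9362 = 54250/9362 = 5.795 mg/L.
Half-life 0.325 d → k = ln 2 / 0.325 = 2.133 d⁻¹.
After decay, C = 5.795 × e^(−kt) = 5.795 × 0.7021 = 4.069 mg/L.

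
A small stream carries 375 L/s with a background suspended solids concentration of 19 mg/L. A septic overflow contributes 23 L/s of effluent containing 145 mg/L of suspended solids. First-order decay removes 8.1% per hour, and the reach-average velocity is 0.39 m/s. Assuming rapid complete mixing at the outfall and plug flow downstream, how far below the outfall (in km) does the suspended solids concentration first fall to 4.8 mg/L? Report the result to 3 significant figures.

28.3 km

Mass balance: C = (375.0·19.00 + 23.00·145.0) / 398.0 = 10460/398.0 = 26.28 mg/L.
8.1%/h lost → k = −ln(1 − 0.081) = 0.08447 h⁻¹.
Set 26.28·exp(−k·t) = 4.8 → t = ln(26.28/4.8)/k = 72460 s = 20.13 h.
Distance = v·t = 0.39·72460 = 28260 m = 28.26 km.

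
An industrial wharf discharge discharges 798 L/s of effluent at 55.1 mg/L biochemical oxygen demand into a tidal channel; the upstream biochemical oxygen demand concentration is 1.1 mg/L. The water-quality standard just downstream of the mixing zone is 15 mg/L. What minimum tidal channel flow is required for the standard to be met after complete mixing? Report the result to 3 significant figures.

2300 L/s

Set C_mix = 15: (Q·1.100 + 798.0·55.10) / (Q + 798.0) = 15
→ Q = 798.0·(55.10 − 15)/(15 − 1.100) = 2302 L/s.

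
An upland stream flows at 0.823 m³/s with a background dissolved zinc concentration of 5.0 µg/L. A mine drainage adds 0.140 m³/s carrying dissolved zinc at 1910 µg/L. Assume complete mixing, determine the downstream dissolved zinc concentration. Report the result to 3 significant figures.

Mixed concentration C = ΣQC/ΣQ = (0.8230·5.000 + 0.1400·1910) / 0.9630 = 271.5/0.9630 = 281.9 µg/L.

282 µg/L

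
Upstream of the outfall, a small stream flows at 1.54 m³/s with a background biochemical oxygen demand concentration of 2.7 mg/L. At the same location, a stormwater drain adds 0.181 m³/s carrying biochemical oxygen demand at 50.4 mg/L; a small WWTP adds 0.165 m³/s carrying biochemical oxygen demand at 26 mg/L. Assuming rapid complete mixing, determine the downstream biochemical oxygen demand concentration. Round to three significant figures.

9.32 mg/L

After mixing, C = (1.540·2.700 + 0.1810·50.40 + 0.1650·26.00) / 1.886 = 17.57/1.886 = 9.316 mg/L.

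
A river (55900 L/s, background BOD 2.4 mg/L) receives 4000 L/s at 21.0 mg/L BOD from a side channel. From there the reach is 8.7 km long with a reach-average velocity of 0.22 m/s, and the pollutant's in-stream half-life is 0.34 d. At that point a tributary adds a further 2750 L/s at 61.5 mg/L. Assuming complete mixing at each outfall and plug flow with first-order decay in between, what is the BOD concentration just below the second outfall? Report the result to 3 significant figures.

Mixed concentration C = ΣQC/ΣQ = (55900·2.400 + 4000·21.00) / 59900 = 218200/59900 = 3.642 mg/L; combined flow 59900 L/s.
Travel time t = 8.7·1000 / 0.22 = 39550 s = 10.98 h.
Half-life 0.34 d → k = ln 2 / 0.34 = 2.039 d⁻¹.
First-order decay: C = 3.642·exp(−k·t) = 3.642·0.3933 = 1.433 mg/L.
Second outfall: C = (59900·1.433 + 2750·61.50)/62650 = 4.069 mg/L.

4.07 mg/L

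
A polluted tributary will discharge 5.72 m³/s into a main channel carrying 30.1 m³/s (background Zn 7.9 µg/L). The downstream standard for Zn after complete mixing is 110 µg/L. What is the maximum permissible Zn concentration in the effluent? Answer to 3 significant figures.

647 µg/L

At the limit, (Qr·Cr + Qe·Cₑ)/(Qr + Qe) = 110:
Cₑ = (35.82·110 − 30.10·7.900) / 5.720 = 647.3 µg/L.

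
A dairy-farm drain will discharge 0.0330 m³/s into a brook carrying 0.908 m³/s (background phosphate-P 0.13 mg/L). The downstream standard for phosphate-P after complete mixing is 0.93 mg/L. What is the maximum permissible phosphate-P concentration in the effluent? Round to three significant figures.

22.9 mg/L

At the limit, (Qr·Cr + Qe·Cₑ)/(Qr + Qe) = 0.93:
Cₑ = (0.9410·0.93 − 0.9080·0.1300) / 0.03300 = 22.94 mg/L.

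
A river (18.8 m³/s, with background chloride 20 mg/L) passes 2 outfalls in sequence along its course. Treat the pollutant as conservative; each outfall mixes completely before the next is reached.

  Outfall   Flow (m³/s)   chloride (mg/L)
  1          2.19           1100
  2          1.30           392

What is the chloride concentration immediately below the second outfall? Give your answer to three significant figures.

After outfall 1: Q = 18.80 + 2.190 = 20.99 m³/s; C = (18.80·20.00 + 2.190·1100)/20.99 = 132.7 mg/L.
After outfall 2: Q = 20.99 + 1.300 = 22.29 m³/s; C = (20.99·132.7 + 1.300·392.0)/22.29 = 147.8 mg/L.

148 mg/L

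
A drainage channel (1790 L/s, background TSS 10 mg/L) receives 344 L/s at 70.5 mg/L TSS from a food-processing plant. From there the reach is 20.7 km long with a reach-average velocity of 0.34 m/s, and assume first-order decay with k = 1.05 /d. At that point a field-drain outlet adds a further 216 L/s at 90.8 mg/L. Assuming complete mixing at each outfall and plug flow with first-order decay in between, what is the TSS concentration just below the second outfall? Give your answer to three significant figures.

Flow-weighted average: C = (1790·10.00 + 344.0·70.50) / 2134 = 42150/2134 = 19.75 mg/L; combined flow 2134 L/s.
Travel time t = 20.7·1000 / 0.34 = 60880 s = 16.91 h.
Decay over the reach: 19.75·exp(−kt) = 19.75·0.4772 = 9.425 mg/L.
Second outfall: C = (2134·9.425 + 216.0·90.80)/2350 = 16.90 mg/L.

16.9 mg/L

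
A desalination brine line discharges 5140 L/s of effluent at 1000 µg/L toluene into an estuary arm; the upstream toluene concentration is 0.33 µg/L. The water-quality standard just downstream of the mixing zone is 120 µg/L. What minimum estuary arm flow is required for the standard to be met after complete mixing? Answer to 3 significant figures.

Set C_mix = 120: (Q·0.3300 + 5140·1000) / (Q + 5140) = 120
→ Q = 5140·(1000 − 120)/(120 − 0.3300) = 37800 L/s.

37800 L/s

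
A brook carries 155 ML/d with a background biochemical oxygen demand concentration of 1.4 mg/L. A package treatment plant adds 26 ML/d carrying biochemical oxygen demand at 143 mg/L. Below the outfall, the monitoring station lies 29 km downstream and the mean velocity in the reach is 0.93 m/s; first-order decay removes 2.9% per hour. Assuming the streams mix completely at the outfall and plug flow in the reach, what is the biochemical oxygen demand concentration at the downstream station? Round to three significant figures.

Flow-weighted average: C = (155.0·1.400 + 26.00·143.0) / 181.0 = 3935/181.0 = 21.74 mg/L.
Travel time t = 29·1000 / 0.93 = 31180 s = 8.662 h.
2.9%/h lost → k = −ln(1 − 0.029) = 0.02943 h⁻¹.
After decay, C = 21.74 × e^(−kt) = 21.74 × 0.7750 = 16.85 mg/L.

16.8 mg/L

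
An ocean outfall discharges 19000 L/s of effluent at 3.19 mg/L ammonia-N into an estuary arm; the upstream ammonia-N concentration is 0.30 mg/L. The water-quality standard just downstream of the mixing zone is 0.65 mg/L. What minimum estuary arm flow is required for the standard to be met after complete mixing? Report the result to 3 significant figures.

Set C_mix = 0.65: (Q·0.3000 + 19000·3.190) / (Q + 19000) = 0.65
→ Q = 19000·(3.190 − 0.65)/(0.65 − 0.3000) = 137900 L/s.

138000 L/s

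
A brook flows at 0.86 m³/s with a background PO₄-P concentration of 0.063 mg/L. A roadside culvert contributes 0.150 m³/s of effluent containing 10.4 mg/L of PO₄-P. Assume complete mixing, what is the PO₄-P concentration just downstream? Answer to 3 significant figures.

Mixed concentration C = ΣQC/ΣQ = (0.8600·0.06300 + 0.1500·10.40) / 1.010 = 1.614/1.010 = 1.598 mg/L.

1.60 mg/L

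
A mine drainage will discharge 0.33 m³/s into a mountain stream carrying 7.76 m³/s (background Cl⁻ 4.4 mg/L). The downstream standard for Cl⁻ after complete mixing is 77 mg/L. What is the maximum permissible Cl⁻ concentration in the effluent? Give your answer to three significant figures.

At the limit, (Qr·Cr + Qe·Cₑ)/(Qr + Qe) = 77:
Cₑ = (8.090·77 − 7.760·4.400) / 0.3300 = 1784 mg/L.

1780 mg/L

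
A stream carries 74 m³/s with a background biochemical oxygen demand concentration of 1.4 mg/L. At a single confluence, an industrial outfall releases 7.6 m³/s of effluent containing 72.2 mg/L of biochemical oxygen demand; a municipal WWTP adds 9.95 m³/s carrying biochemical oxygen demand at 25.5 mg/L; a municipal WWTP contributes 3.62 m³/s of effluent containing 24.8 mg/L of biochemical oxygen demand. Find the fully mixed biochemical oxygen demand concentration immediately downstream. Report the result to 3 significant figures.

Mixed concentration C = ΣQC/ΣQ = (74.00·1.400 + 7.600·72.20 + 9.950·25.50 + 3.620·24.80) / 95.17 = 995.8/95.17 = 10.46 mg/L.

10.5 mg/L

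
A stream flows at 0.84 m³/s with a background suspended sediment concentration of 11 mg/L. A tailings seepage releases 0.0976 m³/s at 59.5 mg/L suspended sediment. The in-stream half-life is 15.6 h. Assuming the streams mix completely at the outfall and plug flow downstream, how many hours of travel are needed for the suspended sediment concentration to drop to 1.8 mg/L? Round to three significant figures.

Mixed concentration C = ΣQC/ΣQ = (0.8400·11.00 + 0.09760·59.50) / 0.9376 = 15.05/0.9376 = 16.05 mg/L.
Half-life 15.6 h → k = ln 2 / 15.6 = 0.04443 h⁻¹ = 1.066 d⁻¹.
16.05·exp(−k·t) = 1.8 → t = ln(16.05/1.8)/k = 177300 s = 49.24 h.

49.2 h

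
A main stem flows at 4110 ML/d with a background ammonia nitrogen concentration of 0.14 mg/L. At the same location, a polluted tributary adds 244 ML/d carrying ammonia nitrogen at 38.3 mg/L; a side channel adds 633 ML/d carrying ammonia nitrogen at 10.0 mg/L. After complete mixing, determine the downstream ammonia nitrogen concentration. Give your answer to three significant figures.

3.26 mg/L

Flow-weighted average: C = (4110·0.1400 + 244.0·38.30 + 633.0·10.00) / 4987 = 16250/4987 = 3.259 mg/L.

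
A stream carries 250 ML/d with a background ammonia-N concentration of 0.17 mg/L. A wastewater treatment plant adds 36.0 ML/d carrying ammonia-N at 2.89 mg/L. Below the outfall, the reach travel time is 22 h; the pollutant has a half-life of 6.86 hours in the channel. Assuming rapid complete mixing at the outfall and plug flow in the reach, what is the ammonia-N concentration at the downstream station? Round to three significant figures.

Flow-weighted average: C = (250.0·0.1700 + 36.00·2.890) / 286.0 = 146.5/286.0 = 0.5124 mg/L.
Half-life 6.86 h → k = ln 2 / 6.86 = 0.1010 h⁻¹ = 2.425 d⁻¹.
Decay over the reach: 0.5124·exp(−kt) = 0.5124·0.1083 = 0.05549 mg/L.

0.0555 mg/L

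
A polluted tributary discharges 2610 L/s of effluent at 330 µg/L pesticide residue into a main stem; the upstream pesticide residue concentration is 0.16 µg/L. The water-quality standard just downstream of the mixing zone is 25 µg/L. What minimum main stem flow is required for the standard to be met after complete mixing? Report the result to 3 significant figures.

32000 L/s

Set C_mix = 25: (Q·0.1600 + 2610·330.0) / (Q + 2610) = 25
→ Q = 2610·(330.0 − 25)/(25 − 0.1600) = 32050 L/s.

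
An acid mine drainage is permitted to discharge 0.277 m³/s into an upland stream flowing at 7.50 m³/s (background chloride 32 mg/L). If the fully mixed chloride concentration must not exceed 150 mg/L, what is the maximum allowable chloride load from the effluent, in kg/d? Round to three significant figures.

Mass balance at the limit: 7.500·32.00 + 0.2770·Cₑ = 7.777·150 → Cₑ = 3345 mg/L.
Load = 0.2770 m³/s × 3345 g/m³ × 86 400 s/d = 80050 kg/d.

80100 kg/d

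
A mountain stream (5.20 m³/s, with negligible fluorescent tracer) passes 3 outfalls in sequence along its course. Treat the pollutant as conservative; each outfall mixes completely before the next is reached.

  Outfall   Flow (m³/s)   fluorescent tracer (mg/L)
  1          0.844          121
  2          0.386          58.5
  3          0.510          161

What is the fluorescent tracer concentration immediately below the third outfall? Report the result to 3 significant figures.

29.8 mg/L

Below outfall 1: Q → 6.044 m³/s, C = (5.200·0 + 0.8440·121.0)/6.044 = 16.90 mg/L.
Below outfall 2: Q → 6.430 m³/s, C = (6.044·16.90 + 0.3860·58.50)/6.430 = 19.39 mg/L.
Below outfall 3: Q → 6.940 m³/s, C = (6.430·19.39 + 0.5100·161.0)/6.940 = 29.80 mg/L.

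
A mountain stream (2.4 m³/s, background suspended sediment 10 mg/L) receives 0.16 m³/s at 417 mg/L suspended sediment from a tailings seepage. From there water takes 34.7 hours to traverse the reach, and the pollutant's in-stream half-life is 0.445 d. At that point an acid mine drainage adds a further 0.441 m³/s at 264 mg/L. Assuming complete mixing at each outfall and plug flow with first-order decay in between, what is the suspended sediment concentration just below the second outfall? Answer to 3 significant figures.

42.0 mg/L

Mixed concentration C = ΣQC/ΣQ = (2.400·10.00 + 0.1600·417.0) / 2.560 = 90.72/2.560 = 35.44 mg/L; combined flow 2.560 m³/s.
Half-life 0.445 d → k = ln 2 / 0.445 = 1.558 d⁻¹.
Applying C = C₀e^(−kt): 35.44 × 0.1052 = 3.727 mg/L.
At the second outfall, C = (2.560·3.727 + 0.4410·264.0) / (2.560 + 0.4410) = 41.97 mg/L.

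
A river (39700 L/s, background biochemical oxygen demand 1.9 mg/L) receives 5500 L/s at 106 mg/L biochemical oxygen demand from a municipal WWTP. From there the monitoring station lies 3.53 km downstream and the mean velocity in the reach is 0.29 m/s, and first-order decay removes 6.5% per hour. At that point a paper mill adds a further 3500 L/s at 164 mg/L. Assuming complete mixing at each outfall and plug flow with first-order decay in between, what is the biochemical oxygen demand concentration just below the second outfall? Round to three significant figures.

22.6 mg/L

After mixing, C = (39700·1.900 + 5500·106.0) / 45200 = 658400/45200 = 14.57 mg/L; combined flow 45200 L/s.
Travel time t = 3.53·1000 / 0.29 = 12170 s = 3.381 h.
6.5%/h lost → k = −ln(1 − 0.065) = 0.06721 h⁻¹.
First-order decay: C = 14.57·exp(−k·t) = 14.57·0.7967 = 11.61 mg/L.
At the second outfall, C = (45200·11.61 + 3500·164.0) / (45200 + 3500) = 22.56 mg/L.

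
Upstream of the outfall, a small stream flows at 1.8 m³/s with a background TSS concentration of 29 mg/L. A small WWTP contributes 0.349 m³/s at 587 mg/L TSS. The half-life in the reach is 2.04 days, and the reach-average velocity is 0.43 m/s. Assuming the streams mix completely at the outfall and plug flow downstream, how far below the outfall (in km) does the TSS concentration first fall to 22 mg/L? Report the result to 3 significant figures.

185 km

Mass balance: C = (1.800·29.00 + 0.3490·587.0) / 2.149 = 257.1/2.149 = 119.6 mg/L.
Half-life 2.04 d → k = ln 2 / 2.04 = 0.3398 d⁻¹.
Set 119.6·exp(−k·t) = 22 → t = ln(119.6/22)/k = 430600 s = 119.6 h.
Distance = v·t = 0.43·430600 = 185100 m = 185.1 km.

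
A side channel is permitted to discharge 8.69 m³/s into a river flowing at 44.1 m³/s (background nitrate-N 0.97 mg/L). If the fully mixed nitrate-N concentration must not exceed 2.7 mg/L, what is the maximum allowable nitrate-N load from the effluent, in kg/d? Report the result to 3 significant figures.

8620 kg/d

Mass balance at the limit: 44.10·0.9700 + 8.690·Cₑ = 52.79·2.7 → Cₑ = 11.48 mg/L.
Load = 8.690 m³/s × 11.48 g/m³ × 86 400 s/d = 8619 kg/d.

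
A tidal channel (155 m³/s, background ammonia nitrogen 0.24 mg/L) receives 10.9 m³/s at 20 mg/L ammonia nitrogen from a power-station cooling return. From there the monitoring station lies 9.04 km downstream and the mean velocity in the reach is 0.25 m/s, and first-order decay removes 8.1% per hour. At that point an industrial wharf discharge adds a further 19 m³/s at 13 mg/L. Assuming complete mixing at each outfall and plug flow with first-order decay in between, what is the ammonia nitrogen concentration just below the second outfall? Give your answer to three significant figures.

Mass balance: C = (155.0·0.2400 + 10.90·20.00) / 165.9 = 255.2/165.9 = 1.538 mg/L; combined flow 165.9 m³/s.
Travel time t = 9.04·1000 / 0.25 = 36160 s = 10.04 h.
8.1%/h lost → k = −ln(1 − 0.081) = 0.08447 h⁻¹.
First-order decay: C = 1.538·exp(−k·t) = 1.538·0.4281 = 0.6585 mg/L.
At the second outfall, C = (165.9·0.6585 + 19.00·13.00) / (165.9 + 19.00) = 1.927 mg/L.

1.93 mg/L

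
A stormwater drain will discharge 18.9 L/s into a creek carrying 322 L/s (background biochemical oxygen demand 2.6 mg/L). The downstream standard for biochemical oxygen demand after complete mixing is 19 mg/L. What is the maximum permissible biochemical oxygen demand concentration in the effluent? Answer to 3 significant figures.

298 mg/L

At the limit, (Qr·Cr + Qe·Cₑ)/(Qr + Qe) = 19:
Cₑ = (340.9·19 − 322.0·2.600) / 18.90 = 298.4 mg/L.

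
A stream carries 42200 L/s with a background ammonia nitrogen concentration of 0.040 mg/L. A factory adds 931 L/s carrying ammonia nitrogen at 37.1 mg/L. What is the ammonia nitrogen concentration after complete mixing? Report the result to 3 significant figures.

Mass balance: C = (42200·0.04000 + 931.0·37.10) / 43130 = 36230/43130 = 0.8400 mg/L.

0.840 mg/L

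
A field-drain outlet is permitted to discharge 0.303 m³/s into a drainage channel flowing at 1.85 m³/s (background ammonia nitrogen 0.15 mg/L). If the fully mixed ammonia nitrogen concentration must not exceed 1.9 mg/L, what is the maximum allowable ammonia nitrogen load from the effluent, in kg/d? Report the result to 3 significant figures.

Mass balance at the limit: 1.850·0.1500 + 0.3030·Cₑ = 2.153·1.9 → Cₑ = 12.58 mg/L.
Load = 0.3030 m³/s × 12.58 g/m³ × 86 400 s/d = 329.5 kg/d.

329 kg/d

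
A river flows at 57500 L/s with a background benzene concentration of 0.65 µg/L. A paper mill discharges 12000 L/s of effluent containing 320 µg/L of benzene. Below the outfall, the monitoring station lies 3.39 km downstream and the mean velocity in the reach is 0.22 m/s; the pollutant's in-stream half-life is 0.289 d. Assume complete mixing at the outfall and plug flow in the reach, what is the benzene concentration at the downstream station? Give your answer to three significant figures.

After mixing, C = (57500·0.6500 + 12000·320.0) / 69500 = 3877000/69500 = 55.79 µg/L.
Travel time t = 3.39·1000 / 0.22 = 15410 s = 4.280 h.
Half-life 0.289 d → k = ln 2 / 0.289 = 2.398 d⁻¹.
Applying C = C₀e^(−kt): 55.79 × 0.6520 = 36.37 µg/L.

36.4 µg/L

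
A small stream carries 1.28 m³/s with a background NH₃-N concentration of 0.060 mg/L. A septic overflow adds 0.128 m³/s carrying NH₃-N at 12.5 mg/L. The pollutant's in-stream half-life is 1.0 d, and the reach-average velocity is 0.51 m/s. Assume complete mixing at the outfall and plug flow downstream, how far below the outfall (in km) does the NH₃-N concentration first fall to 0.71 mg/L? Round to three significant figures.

32.9 km

Conservation of mass: C = (1.280·0.06000 + 0.1280·12.50) / 1.408 = 1.677/1.408 = 1.191 mg/L.
Half-life 1.0 d → k = ln 2 / 1.0 = 0.6931 d⁻¹.
Set 1.191·exp(−k·t) = 0.71 → t = ln(1.191/0.71)/k = 64470 s = 17.91 h.
Distance = v·t = 0.51·64470 = 32880 m = 32.88 km.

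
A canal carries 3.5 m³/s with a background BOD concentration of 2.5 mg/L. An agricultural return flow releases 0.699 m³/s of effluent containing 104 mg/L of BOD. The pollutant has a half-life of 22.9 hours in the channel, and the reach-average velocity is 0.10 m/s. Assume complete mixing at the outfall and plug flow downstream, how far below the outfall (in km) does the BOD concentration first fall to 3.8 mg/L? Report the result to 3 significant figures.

19.4 km

Flow-weighted average: C = (3.500·2.500 + 0.6990·104.0) / 4.199 = 81.45/4.199 = 19.40 mg/L.
Half-life 22.9 h → k = ln 2 / 22.9 = 0.03027 h⁻¹ = 0.7264 d⁻¹.
Set 19.40·exp(−k·t) = 3.8 → t = ln(19.40/3.8)/k = 193900 s = 53.85 h.
Distance = v·t = 0.10·193900 = 19390 m = 19.39 km.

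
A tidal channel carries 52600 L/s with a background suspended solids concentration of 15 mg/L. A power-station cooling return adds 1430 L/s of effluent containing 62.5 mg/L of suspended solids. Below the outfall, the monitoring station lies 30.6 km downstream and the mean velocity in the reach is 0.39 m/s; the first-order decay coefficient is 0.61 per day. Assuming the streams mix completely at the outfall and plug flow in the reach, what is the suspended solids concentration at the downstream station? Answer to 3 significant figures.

9.34 mg/L

Mixed concentration C = ΣQC/ΣQ = (52600·15.00 + 1430·62.50) / 54030 = 878400/54030 = 16.26 mg/L.
Travel time t = 30.6·1000 / 0.39 = 78460 s = 21.79 h.
Applying C = C₀e^(−kt): 16.26 × 0.5747 = 9.343 mg/L.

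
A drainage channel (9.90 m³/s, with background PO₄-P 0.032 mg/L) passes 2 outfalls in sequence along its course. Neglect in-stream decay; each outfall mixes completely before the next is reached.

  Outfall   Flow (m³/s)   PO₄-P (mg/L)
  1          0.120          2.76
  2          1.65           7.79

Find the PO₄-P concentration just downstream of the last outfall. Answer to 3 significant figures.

1.16 mg/L

Below outfall 1: Q → 10.02 m³/s, C = (9.900·0.03200 + 0.1200·2.760)/10.02 = 0.06467 mg/L.
Below outfall 2: Q → 11.67 m³/s, C = (10.02·0.06467 + 1.650·7.790)/11.67 = 1.157 mg/L.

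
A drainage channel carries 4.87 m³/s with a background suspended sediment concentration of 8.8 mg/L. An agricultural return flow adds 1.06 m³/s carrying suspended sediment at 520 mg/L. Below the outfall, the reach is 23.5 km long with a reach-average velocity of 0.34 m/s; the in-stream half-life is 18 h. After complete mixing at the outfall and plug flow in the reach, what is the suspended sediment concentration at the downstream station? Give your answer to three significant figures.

47.8 mg/L

Mass balance: C = (4.870·8.800 + 1.060·520.0) / 5.930 = 594.1/5.930 = 100.2 mg/L.
Travel time t = 23.5·1000 / 0.34 = 69120 s = 19.20 h.
Half-life 18 h → k = ln 2 / 18 = 0.03851 h⁻¹ = 0.9242 d⁻¹.
First-order decay: C = 100.2·exp(−k·t) = 100.2·0.4774 = 47.83 mg/L.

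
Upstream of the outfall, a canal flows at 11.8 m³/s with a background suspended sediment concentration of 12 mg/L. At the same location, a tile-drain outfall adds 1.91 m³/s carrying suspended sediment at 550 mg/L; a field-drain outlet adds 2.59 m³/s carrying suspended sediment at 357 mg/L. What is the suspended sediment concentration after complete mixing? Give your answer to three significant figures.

130 mg/L

After mixing, C = (11.80·12.00 + 1.910·550.0 + 2.590·357.0) / 16.30 = 2117/16.30 = 129.9 mg/L.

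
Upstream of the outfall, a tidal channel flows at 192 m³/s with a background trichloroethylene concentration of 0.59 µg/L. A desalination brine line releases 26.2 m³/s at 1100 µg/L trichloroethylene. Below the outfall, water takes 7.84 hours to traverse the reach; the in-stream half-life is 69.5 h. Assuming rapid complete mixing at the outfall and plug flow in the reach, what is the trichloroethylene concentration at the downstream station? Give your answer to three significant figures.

123 µg/L

Conservation of mass: C = (192.0·0.5900 + 26.20·1100) / 218.2 = 28930/218.2 = 132.6 µg/L.
Half-life 69.5 h → k = ln 2 / 69.5 = 0.009973 h⁻¹ = 0.2394 d⁻¹.
Decay over the reach: 132.6·exp(−kt) = 132.6·0.9248 = 122.6 µg/L.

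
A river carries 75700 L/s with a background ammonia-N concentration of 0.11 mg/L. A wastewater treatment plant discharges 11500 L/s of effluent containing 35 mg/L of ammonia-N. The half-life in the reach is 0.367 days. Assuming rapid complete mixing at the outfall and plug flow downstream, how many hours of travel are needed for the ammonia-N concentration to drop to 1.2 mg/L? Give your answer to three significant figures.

17.4 h

Mixed concentration C = ΣQC/ΣQ = (75700·0.1100 + 11500·35.00) / 87200 = 410800/87200 = 4.711 mg/L.
Half-life 0.367 d → k = ln 2 / 0.367 = 1.889 d⁻¹.
4.711·exp(−k·t) = 1.2 → t = ln(4.711/1.2)/k = 62560 s = 17.38 h.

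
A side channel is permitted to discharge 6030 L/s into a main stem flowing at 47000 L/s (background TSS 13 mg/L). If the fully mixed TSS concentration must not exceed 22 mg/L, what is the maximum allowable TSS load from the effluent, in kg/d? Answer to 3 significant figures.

Mass balance at the limit: 47000·13.00 + 6030·Cₑ = 53030·22 → Cₑ = 92.15 mg/L.
6030 L/s = 6.030 m³/s. Load = 6.030 m³/s × 92.15 g/m³ × 86 400 s/d = 48010 kg/d.

48000 kg/d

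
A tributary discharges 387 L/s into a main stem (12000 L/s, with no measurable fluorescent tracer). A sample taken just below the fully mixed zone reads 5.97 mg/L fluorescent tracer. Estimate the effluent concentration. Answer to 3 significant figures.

191 mg/L

Mass balance: 12000·0 + 387.0·Cₑ = 12390·5.970
→ Cₑ = (12390·5.970 − 12000·0) / 387.0 = 191.1 mg/L.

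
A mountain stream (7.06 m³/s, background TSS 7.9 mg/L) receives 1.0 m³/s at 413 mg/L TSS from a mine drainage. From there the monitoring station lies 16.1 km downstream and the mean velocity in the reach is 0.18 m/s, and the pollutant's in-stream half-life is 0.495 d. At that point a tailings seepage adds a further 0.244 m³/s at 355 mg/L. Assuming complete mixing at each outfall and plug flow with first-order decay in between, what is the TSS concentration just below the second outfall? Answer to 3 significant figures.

23.7 mg/L

Flow-weighted average: C = (7.060·7.900 + 1.000·413.0) / 8.060 = 468.8/8.060 = 58.16 mg/L; combined flow 8.060 m³/s.
Travel time t = 16.1·1000 / 0.18 = 89440 s = 24.85 h.
Half-life 0.495 d → k = ln 2 / 0.495 = 1.400 d⁻¹.
Applying C = C₀e^(−kt): 58.16 × 0.2347 = 13.65 mg/L.
At the second outfall, C = (8.060·13.65 + 0.2440·355.0) / (8.060 + 0.2440) = 23.68 mg/L.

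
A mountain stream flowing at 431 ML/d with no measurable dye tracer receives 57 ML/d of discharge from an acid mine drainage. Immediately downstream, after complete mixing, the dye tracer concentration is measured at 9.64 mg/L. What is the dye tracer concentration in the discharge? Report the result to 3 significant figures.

Mass balance: 431.0·0 + 57.00·Cₑ = 488.0·9.640
→ Cₑ = (488.0·9.640 − 431.0·0) / 57.00 = 82.53 mg/L.

82.5 mg/L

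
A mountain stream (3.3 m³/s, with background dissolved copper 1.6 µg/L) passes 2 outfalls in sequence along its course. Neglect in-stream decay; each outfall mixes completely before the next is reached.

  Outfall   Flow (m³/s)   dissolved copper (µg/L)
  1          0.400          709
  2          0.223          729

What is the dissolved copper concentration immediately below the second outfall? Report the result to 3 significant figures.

115 µg/L

After outfall 1: Q = 3.300 + 0.4000 = 3.700 m³/s; C = (3.300·1.600 + 0.4000·709.0)/3.700 = 78.08 µg/L.
After outfall 2: Q = 3.700 + 0.2230 = 3.923 m³/s; C = (3.700·78.08 + 0.2230·729.0)/3.923 = 115.1 µg/L.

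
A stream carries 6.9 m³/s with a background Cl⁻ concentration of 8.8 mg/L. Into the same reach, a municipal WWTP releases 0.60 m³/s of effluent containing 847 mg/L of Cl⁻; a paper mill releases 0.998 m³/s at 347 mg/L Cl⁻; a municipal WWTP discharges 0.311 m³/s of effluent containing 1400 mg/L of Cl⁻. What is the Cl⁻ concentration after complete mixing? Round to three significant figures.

Flow-weighted average: C = (6.900·8.800 + 0.6000·847.0 + 0.9980·347.0 + 0.3110·1400) / 8.809 = 1351/8.809 = 153.3 mg/L.

153 mg/L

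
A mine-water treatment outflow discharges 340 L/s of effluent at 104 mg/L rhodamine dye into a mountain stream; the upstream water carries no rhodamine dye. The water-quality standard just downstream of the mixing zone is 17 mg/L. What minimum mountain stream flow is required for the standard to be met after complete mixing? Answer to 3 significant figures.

Set C_mix = 17: (Q·0 + 340.0·104.0) / (Q + 340.0) = 17
→ Q = 340.0·(104.0 − 17)/(17 − 0) = 1740 L/s.

1740 L/s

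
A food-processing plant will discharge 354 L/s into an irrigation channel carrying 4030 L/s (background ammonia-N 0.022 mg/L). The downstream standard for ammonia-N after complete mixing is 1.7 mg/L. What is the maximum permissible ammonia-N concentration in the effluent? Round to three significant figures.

At the limit, (Qr·Cr + Qe·Cₑ)/(Qr + Qe) = 1.7:
Cₑ = (4384·1.7 − 4030·0.02200) / 354.0 = 20.80 mg/L.

20.8 mg/L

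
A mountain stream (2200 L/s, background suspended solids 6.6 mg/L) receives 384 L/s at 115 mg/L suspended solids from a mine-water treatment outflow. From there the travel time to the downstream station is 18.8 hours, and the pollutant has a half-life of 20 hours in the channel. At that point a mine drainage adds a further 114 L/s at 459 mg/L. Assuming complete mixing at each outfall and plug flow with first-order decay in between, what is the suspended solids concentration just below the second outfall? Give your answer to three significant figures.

30.7 mg/L

Flow-weighted average: C = (2200·6.600 + 384.0·115.0) / 2584 = 58680/2584 = 22.71 mg/L; combined flow 2584 L/s.
Half-life 20 h → k = ln 2 / 20 = 0.03466 h⁻¹ = 0.8318 d⁻¹.
First-order decay: C = 22.71·exp(−k·t) = 22.71·0.5212 = 11.84 mg/L.
At the second outfall, C = (2584·11.84 + 114.0·459.0) / (2584 + 114.0) = 30.73 mg/L.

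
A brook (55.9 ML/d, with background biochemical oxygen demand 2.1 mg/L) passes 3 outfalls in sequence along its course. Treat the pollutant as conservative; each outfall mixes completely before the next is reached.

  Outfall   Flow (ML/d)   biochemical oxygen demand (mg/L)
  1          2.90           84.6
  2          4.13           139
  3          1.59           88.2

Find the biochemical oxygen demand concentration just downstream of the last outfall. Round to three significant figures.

Outfall 1: combined Q = 58.80 ML/d; C = (55.90·2.100 + 2.900·84.60)/58.80 = 6.169 mg/L.
Outfall 2: combined Q = 62.93 ML/d; C = (58.80·6.169 + 4.130·139.0)/62.93 = 14.89 mg/L.
Outfall 3: combined Q = 64.52 ML/d; C = (62.93·14.89 + 1.590·88.20)/64.52 = 16.69 mg/L.

16.7 mg/L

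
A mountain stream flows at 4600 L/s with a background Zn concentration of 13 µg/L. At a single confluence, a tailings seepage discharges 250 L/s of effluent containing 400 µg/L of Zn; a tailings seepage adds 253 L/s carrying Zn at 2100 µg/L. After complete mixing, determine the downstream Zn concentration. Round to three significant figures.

Mass balance: C = (4600·13.00 + 250.0·400.0 + 253.0·2100) / 5103 = 691100/5103 = 135.4 µg/L.

135 µg/L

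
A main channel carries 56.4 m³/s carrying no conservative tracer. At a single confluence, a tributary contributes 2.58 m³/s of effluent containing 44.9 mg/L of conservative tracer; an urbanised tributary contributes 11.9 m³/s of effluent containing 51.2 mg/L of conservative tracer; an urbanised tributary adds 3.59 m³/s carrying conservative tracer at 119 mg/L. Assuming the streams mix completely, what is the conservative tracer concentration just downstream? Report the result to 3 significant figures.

Mass balance: C = (56.40·0 + 2.580·44.90 + 11.90·51.20 + 3.590·119.0) / 74.47 = 1152/74.47 = 15.47 mg/L.

15.5 mg/L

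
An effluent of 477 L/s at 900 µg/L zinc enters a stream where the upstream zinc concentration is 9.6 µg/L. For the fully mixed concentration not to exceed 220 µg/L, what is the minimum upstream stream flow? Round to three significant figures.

1540 L/s

Set C_mix = 220: (Q·9.600 + 477.0·900.0) / (Q + 477.0) = 220
→ Q = 477.0·(900.0 − 220)/(220 − 9.600) = 1542 L/s.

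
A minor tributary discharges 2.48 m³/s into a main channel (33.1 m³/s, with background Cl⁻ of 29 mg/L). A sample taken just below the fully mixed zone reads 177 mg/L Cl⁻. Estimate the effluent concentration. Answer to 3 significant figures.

Mass balance: 33.10·29.00 + 2.480·Cₑ = 35.58·177.0
→ Cₑ = (35.58·177.0 − 33.10·29.00) / 2.480 = 2152 mg/L.

2150 mg/L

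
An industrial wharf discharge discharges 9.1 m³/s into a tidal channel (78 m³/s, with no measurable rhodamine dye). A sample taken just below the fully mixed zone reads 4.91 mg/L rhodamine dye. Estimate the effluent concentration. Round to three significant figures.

Mass balance: 78.00·0 + 9.100·Cₑ = 87.10·4.910
→ Cₑ = (87.10·4.910 − 78.00·0) / 9.100 = 47.00 mg/L.

47.0 mg/L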